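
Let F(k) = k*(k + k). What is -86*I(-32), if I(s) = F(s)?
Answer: -176128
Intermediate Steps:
F(k) = 2*k**2 (F(k) = k*(2*k) = 2*k**2)
I(s) = 2*s**2
-86*I(-32) = -172*(-32)**2 = -172*1024 = -86*2048 = -176128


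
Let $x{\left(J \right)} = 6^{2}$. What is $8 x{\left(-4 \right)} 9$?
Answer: $2592$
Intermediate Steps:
$x{\left(J \right)} = 36$
$8 x{\left(-4 \right)} 9 = 8 \cdot 36 \cdot 9 = 288 \cdot 9 = 2592$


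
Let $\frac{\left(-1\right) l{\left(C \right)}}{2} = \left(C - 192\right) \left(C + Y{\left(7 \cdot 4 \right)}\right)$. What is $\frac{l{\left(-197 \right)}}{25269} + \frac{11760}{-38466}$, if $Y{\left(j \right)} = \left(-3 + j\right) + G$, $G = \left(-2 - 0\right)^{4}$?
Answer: $- \frac{275872496}{53999853} \approx -5.1088$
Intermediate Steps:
$G = 16$ ($G = \left(-2 + 0\right)^{4} = \left(-2\right)^{4} = 16$)
$Y{\left(j \right)} = 13 + j$ ($Y{\left(j \right)} = \left(-3 + j\right) + 16 = 13 + j$)
$l{\left(C \right)} = - 2 \left(-192 + C\right) \left(41 + C\right)$ ($l{\left(C \right)} = - 2 \left(C - 192\right) \left(C + \left(13 + 7 \cdot 4\right)\right) = - 2 \left(-192 + C\right) \left(C + \left(13 + 28\right)\right) = - 2 \left(-192 + C\right) \left(C + 41\right) = - 2 \left(-192 + C\right) \left(41 + C\right)$)
$\frac{l{\left(-197 \right)}}{25269} + \frac{11760}{-38466} = \frac{15744 - 2 \left(-197\right)^{2} + 302 \left(-197\right)}{25269} + \frac{11760}{-38466} = \left(15744 - 77618 - 59494\right) \frac{1}{25269} + 11760 \left(- \frac{1}{38466}\right) = \left(15744 - 77618 - 59494\right) \frac{1}{25269} - \frac{1960}{6411} = \left(-121368\right) \frac{1}{25269} - \frac{1960}{6411} = - \frac{40456}{8423} - \frac{1960}{6411} = - \frac{275872496}{53999853}$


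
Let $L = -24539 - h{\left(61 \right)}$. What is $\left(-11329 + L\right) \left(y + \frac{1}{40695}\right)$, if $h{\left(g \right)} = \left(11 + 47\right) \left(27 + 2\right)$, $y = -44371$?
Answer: $\frac{13560640608440}{8139} \approx 1.6661 \cdot 10^{9}$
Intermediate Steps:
$h{\left(g \right)} = 1682$ ($h{\left(g \right)} = 58 \cdot 29 = 1682$)
$L = -26221$ ($L = -24539 - 1682 = -26221$)
$\left(-11329 + L\right) \left(y + \frac{1}{40695}\right) = \left(-11329 - 26221\right) \left(-44371 + \frac{1}{40695}\right) = - 37550 \left(-44371 + \frac{1}{40695}\right) = \left(-37550\right) \left(- \frac{1805677844}{40695}\right) = \frac{13560640608440}{8139}$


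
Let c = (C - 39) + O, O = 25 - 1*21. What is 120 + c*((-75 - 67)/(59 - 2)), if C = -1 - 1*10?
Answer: 13372/57 ≈ 234.60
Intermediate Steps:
O = 4 (O = 25 - 21 = 4)
C = -11 (C = -1 - 10 = -11)
c = -46 (c = (-11 - 39) + 4 = -50 + 4 = -46)
120 + c*((-75 - 67)/(59 - 2)) = 120 - 46*(-75 - 67)/(59 - 2) = 120 - (-6532)/57 = 120 - 46*(-142/57) = 120 + 6532/57 = 13372/57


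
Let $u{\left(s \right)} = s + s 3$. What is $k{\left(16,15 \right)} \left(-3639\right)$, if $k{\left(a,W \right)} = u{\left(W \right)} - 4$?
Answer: $-203784$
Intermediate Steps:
$u{\left(s \right)} = 4 s$ ($u{\left(s \right)} = s + 3 s = 4 s$)
$k{\left(a,W \right)} = -4 + 4 W$ ($k{\left(a,W \right)} = 4 W - 4 = -4 + 4 W$)
$k{\left(16,15 \right)} \left(-3639\right) = \left(-4 + 4 \cdot 15\right) \left(-3639\right) = \left(-4 + 60\right) \left(-3639\right) = 56 \left(-3639\right) = -203784$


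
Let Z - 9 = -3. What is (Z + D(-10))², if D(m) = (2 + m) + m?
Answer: 144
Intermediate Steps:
Z = 6 (Z = 9 - 3 = 6)
D(m) = 2 + 2*m
(Z + D(-10))² = (6 + (2 + 2*(-10)))² = (6 + (2 - 20))² = (6 - 18)² = (-12)² = 144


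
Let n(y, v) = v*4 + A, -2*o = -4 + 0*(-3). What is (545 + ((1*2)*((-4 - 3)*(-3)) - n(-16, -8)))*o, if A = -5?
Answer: 1248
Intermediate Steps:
o = 2 (o = -(-4 + 0*(-3))/2 = -(-4 + 0)/2 = -1/2*(-4) = 2)
n(y, v) = -5 + 4*v (n(y, v) = v*4 - 5 = 4*v - 5 = -5 + 4*v)
(545 + ((1*2)*((-4 - 3)*(-3)) - n(-16, -8)))*o = (545 + ((1*2)*((-4 - 3)*(-3)) - (-5 + 4*(-8))))*2 = (545 + (2*(-7*(-3)) - (-5 - 32)))*2 = (545 + (2*21 - 1*(-37)))*2 = (545 + (42 + 37))*2 = (545 + 79)*2 = 624*2 = 1248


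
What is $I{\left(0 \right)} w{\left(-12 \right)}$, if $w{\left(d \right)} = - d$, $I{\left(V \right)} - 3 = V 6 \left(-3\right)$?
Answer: $36$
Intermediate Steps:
$I{\left(V \right)} = 3 - 18 V$ ($I{\left(V \right)} = 3 + V 6 \left(-3\right) = 3 + V \left(-18\right) = 3 - 18 V$)
$I{\left(0 \right)} w{\left(-12 \right)} = \left(3 - 0\right) \left(\left(-1\right) \left(-12\right)\right) = \left(3 + 0\right) 12 = 3 \cdot 12 = 36$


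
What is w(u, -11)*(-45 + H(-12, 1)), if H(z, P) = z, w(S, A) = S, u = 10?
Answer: -570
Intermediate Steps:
w(u, -11)*(-45 + H(-12, 1)) = 10*(-45 - 12) = 10*(-57) = -570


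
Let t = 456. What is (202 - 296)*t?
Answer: -42864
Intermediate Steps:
(202 - 296)*t = (202 - 296)*456 = -94*456 = -42864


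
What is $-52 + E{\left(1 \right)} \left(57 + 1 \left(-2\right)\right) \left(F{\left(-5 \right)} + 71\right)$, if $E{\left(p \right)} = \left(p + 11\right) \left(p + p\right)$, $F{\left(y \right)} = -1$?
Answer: $92348$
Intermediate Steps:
$E{\left(p \right)} = 2 p \left(11 + p\right)$ ($E{\left(p \right)} = \left(11 + p\right) 2 p = 2 p \left(11 + p\right)$)
$-52 + E{\left(1 \right)} \left(57 + 1 \left(-2\right)\right) \left(F{\left(-5 \right)} + 71\right) = -52 + 2 \cdot 1 \left(11 + 1\right) \left(57 + 1 \left(-2\right)\right) \left(-1 + 71\right) = -52 + 2 \cdot 1 \cdot 12 \left(57 - 2\right) 70 = -52 + 24 \cdot 55 \cdot 70 = -52 + 24 \cdot 3850 = -52 + 92400 = 92348$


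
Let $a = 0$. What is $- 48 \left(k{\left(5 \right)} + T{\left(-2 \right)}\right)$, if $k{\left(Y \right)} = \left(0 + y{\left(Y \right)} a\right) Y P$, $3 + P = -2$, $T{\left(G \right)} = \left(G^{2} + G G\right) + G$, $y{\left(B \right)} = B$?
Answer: $-288$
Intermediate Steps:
$T{\left(G \right)} = G + 2 G^{2}$ ($T{\left(G \right)} = \left(G^{2} + G^{2}\right) + G = 2 G^{2} + G = G + 2 G^{2}$)
$P = -5$ ($P = -3 - 2 = -5$)
$k{\left(Y \right)} = 0$ ($k{\left(Y \right)} = \left(0 + Y 0\right) Y \left(-5\right) = \left(0 + 0\right) Y \left(-5\right) = 0 Y \left(-5\right) = 0 \left(-5\right) = 0$)
$- 48 \left(k{\left(5 \right)} + T{\left(-2 \right)}\right) = - 48 \left(0 - 2 \left(1 + 2 \left(-2\right)\right)\right) = - 48 \left(0 - 2 \left(1 - 4\right)\right) = - 48 \left(0 - -6\right) = - 48 \left(0 + 6\right) = \left(-48\right) 6 = -288$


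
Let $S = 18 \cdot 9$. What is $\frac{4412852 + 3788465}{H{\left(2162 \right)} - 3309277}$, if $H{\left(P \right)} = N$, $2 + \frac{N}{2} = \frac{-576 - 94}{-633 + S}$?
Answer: $- \frac{3862820307}{1558670011} \approx -2.4783$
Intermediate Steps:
$S = 162$
$N = - \frac{544}{471}$ ($N = -4 + 2 \frac{-576 - 94}{-633 + 162} = -4 + 2 \left(- \frac{670}{-471}\right) = -4 + 2 \left(\left(-670\right) \left(- \frac{1}{471}\right)\right) = -4 + 2 \cdot \frac{670}{471} = -4 + \frac{1340}{471} = - \frac{544}{471} \approx -1.155$)
$H{\left(P \right)} = - \frac{544}{471}$
$\frac{4412852 + 3788465}{H{\left(2162 \right)} - 3309277} = \frac{4412852 + 3788465}{- \frac{544}{471} - 3309277} = \frac{8201317}{- \frac{1558670011}{471}} = 8201317 \left(- \frac{471}{1558670011}\right) = - \frac{3862820307}{1558670011}$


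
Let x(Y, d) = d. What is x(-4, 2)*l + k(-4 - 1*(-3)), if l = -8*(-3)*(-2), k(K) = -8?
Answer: -104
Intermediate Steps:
l = -48 (l = -2*(-12)*(-2) = 24*(-2) = -48)
x(-4, 2)*l + k(-4 - 1*(-3)) = 2*(-48) - 8 = -96 - 8 = -104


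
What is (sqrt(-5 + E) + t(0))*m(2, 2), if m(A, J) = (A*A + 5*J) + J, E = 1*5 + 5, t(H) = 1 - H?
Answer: 16 + 16*sqrt(5) ≈ 51.777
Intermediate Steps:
E = 10 (E = 5 + 5 = 10)
m(A, J) = A**2 + 6*J (m(A, J) = (A**2 + 5*J) + J = A**2 + 6*J)
(sqrt(-5 + E) + t(0))*m(2, 2) = (sqrt(-5 + 10) + (1 - 1*0))*(2**2 + 6*2) = (sqrt(5) + (1 + 0))*(4 + 12) = (sqrt(5) + 1)*16 = (1 + sqrt(5))*16 = 16 + 16*sqrt(5)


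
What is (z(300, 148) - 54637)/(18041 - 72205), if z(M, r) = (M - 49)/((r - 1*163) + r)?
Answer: 3633235/3601906 ≈ 1.0087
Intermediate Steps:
z(M, r) = (-49 + M)/(-163 + 2*r) (z(M, r) = (-49 + M)/((r - 163) + r) = (-49 + M)/((-163 + r) + r) = (-49 + M)/(-163 + 2*r))
(z(300, 148) - 54637)/(18041 - 72205) = ((-49 + 300)/(-163 + 2*148) - 54637)/(18041 - 72205) = (251/(-163 + 296) - 54637)/(-54164) = (251/133 - 54637)*(-1/54164) = -7266470/133*(-1/54164) = 3633235/3601906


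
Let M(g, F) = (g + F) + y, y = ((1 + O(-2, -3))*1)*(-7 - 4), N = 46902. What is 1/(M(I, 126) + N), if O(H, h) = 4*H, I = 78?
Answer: 1/47183 ≈ 2.1194e-5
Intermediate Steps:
y = 77 (y = ((1 + 4*(-2))*1)*(-7 - 4) = ((1 - 8)*1)*(-11) = -7*1*(-11) = -7*(-11) = 77)
M(g, F) = 77 + F + g (M(g, F) = (g + F) + 77 = (F + g) + 77 = 77 + F + g)
1/(M(I, 126) + N) = 1/((77 + 126 + 78) + 46902) = 1/(281 + 46902) = 1/47183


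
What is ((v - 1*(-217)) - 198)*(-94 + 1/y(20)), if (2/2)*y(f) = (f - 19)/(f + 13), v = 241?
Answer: -15860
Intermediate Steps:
y(f) = (-19 + f)/(13 + f) (y(f) = (f - 19)/(f + 13) = (-19 + f)/(13 + f))
((v - 1*(-217)) - 198)*(-94 + 1/y(20)) = ((241 - 1*(-217)) - 198)*(-94 + 1/((-19 + 20)/(13 + 20))) = ((241 + 217) - 198)*(-94 + 1/(1/33)) = (458 - 198)*(-94 + 1/((1/33)*1)) = 260*(-94 + 1/(1/33)) = 260*(-94 + 33) = 260*(-61) = -15860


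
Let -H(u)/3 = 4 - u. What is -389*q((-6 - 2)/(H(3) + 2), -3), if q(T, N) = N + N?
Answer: 2334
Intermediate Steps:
H(u) = -12 + 3*u (H(u) = -3*(4 - u) = -12 + 3*u)
q(T, N) = 2*N
-389*q((-6 - 2)/(H(3) + 2), -3) = -778*(-3) = -389*(-6) = 2334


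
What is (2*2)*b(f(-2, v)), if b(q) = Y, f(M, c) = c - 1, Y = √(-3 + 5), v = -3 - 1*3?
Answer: 4*√2 ≈ 5.6569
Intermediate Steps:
v = -6 (v = -3 - 3 = -6)
Y = √2 ≈ 1.4142
f(M, c) = -1 + c
b(q) = √2
(2*2)*b(f(-2, v)) = (2*2)*√2 = 4*√2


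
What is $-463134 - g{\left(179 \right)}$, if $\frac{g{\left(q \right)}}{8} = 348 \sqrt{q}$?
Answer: $-463134 - 2784 \sqrt{179} \approx -5.0038 \cdot 10^{5}$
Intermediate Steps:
$g{\left(q \right)} = 2784 \sqrt{q}$ ($g{\left(q \right)} = 8 \cdot 348 \sqrt{q} = 2784 \sqrt{q}$)
$-463134 - g{\left(179 \right)} = -463134 - 2784 \sqrt{179}$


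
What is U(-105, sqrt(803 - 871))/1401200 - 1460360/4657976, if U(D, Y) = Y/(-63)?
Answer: -182545/582247 - I*sqrt(17)/44137800 ≈ -0.31352 - 9.3414e-8*I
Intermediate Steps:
U(D, Y) = -Y/63 (U(D, Y) = Y*(-1/63) = -Y/63)
U(-105, sqrt(803 - 871))/1401200 - 1460360/4657976 = -sqrt(803 - 871)/63/1401200 - 1460360/4657976 = -2*I*sqrt(17)/63*(1/1401200) - 1460360*1/4657976 = -2*I*sqrt(17)/63*(1/1401200) - 182545/582247 = -I*sqrt(17)/44137800 - 182545/582247 = -182545/582247 - I*sqrt(17)/44137800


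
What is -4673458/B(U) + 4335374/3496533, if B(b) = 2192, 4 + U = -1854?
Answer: -8165698490653/3832200168 ≈ -2130.8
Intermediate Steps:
U = -1858 (U = -4 - 1854 = -1858)
-4673458/B(U) + 4335374/3496533 = -4673458/2192 + 4335374/3496533 = -4673458*1/2192 + 4335374*(1/3496533) = -2336729/1096 + 4335374/3496533 = -8165698490653/3832200168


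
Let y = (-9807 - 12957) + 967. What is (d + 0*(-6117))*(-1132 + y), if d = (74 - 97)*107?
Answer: 56428269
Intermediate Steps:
d = -2461 (d = -23*107 = -2461)
y = -21797 (y = -22764 + 967 = -21797)
(d + 0*(-6117))*(-1132 + y) = (-2461 + 0*(-6117))*(-1132 - 21797) = (-2461 + 0)*(-22929) = -2461*(-22929) = 56428269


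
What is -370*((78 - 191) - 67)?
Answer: 66600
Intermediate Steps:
-370*((78 - 191) - 67) = -370*(-113 - 67) = -370*(-180) = 66600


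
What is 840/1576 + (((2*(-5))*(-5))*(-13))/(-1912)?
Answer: 164405/188332 ≈ 0.87295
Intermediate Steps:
840/1576 + (((2*(-5))*(-5))*(-13))/(-1912) = 840*(1/1576) + (-10*(-5)*(-13))*(-1/1912) = 105/197 + (50*(-13))*(-1/1912) = 105/197 - 650*(-1/1912) = 105/197 + 325/956 = 164405/188332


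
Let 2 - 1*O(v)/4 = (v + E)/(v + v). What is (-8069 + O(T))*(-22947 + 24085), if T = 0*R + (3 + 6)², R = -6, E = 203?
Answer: -743693242/81 ≈ -9.1814e+6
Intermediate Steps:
T = 81 (T = 0*(-6) + (3 + 6)² = 0 + 9² = 0 + 81 = 81)
O(v) = 8 - 2*(203 + v)/v (O(v) = 8 - 4*(v + 203)/(v + v) = 8 - 4*(203 + v)/(2*v) = 8 - 4*(203 + v)*1/(2*v) = 8 - 2*(203 + v)/v)
(-8069 + O(T))*(-22947 + 24085) = (-8069 + (6 - 406/81))*(-22947 + 24085) = (-8069 + (6 - 406*1/81))*1138 = (-8069 + (6 - 406/81))*1138 = (-8069 + 80/81)*1138 = -653509/81*1138 = -743693242/81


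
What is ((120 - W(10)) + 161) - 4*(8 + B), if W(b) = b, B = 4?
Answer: 223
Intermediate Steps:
((120 - W(10)) + 161) - 4*(8 + B) = ((120 - 1*10) + 161) - 4*(8 + 4) = ((120 - 10) + 161) - 4*12 = (110 + 161) - 48 = 271 - 48 = 223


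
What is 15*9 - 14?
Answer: 121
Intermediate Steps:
15*9 - 14 = 135 - 14 = 121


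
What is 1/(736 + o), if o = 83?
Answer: 1/819 ≈ 0.0012210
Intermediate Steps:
1/(736 + o) = 1/(736 + 83) = 1/819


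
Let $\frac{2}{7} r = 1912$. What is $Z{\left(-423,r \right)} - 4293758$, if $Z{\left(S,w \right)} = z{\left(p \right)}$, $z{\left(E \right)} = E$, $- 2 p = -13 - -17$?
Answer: $-4293760$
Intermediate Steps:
$p = -2$ ($p = - \frac{-13 - -17}{2} = - \frac{-13 + 17}{2} = \left(- \frac{1}{2}\right) 4 = -2$)
$r = 6692$ ($r = \frac{7}{2} \cdot 1912 = 6692$)
$Z{\left(S,w \right)} = -2$
$Z{\left(-423,r \right)} - 4293758 = -2 - 4293758 = -4293760$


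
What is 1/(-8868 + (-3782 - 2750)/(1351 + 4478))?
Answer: -5829/51698104 ≈ -0.00011275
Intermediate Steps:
1/(-8868 + (-3782 - 2750)/(1351 + 4478)) = 1/(-8868 - 6532/5829) = 1/(-51698104/5829) = -5829/51698104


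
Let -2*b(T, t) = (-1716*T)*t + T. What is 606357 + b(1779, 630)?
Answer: 1924452255/2 ≈ 9.6223e+8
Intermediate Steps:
b(T, t) = -T/2 + 858*T*t (b(T, t) = -((-1716*T)*t + T)/2 = -(-1716*T*t + T)/2 = -(T - 1716*T*t)/2 = -T/2 + 858*T*t)
606357 + b(1779, 630) = 606357 + (½)*1779*(-1 + 1716*630) = 606357 + (½)*1779*(-1 + 1081080) = 606357 + (½)*1779*1081079 = 606357 + 1923239541/2 = 1924452255/2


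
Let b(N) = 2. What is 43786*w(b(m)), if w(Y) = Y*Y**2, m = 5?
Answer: 350288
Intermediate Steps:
w(Y) = Y**3
43786*w(b(m)) = 43786*2**3 = 43786*8 = 350288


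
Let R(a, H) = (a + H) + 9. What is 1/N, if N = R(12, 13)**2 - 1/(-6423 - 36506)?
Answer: 42929/49625925 ≈ 0.00086505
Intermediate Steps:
R(a, H) = 9 + H + a (R(a, H) = (H + a) + 9 = 9 + H + a)
N = 49625925/42929 (N = (9 + 13 + 12)**2 - 1/(-6423 - 36506) = 34**2 - 1/(-42929) = 1156 - 1*(-1/42929) = 1156 + 1/42929 = 49625925/42929 ≈ 1156.0)
1/N = 1/(49625925/42929) = 42929/49625925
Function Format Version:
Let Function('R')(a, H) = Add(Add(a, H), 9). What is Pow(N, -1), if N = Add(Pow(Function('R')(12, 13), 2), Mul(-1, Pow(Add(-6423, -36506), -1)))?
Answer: Rational(42929, 49625925) ≈ 0.00086505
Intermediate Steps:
Function('R')(a, H) = Add(9, H, a) (Function('R')(a, H) = Add(Add(H, a), 9) = Add(9, H, a))
N = Rational(49625925, 42929) (N = Add(Pow(Add(9, 13, 12), 2), Mul(-1, Pow(Add(-6423, -36506), -1))) = Add(Pow(34, 2), Mul(-1, Pow(-42929, -1))) = Add(1156, Mul(-1, Rational(-1, 42929))) = Add(1156, Rational(1, 42929)) = Rational(49625925, 42929) ≈ 1156.0)
Pow(N, -1) = Pow(Rational(49625925, 42929), -1) = Rational(42929, 49625925)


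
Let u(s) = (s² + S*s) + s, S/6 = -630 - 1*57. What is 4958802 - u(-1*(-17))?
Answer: 5028570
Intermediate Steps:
S = -4122 (S = 6*(-630 - 1*57) = 6*(-630 - 57) = 6*(-687) = -4122)
u(s) = s² - 4121*s (u(s) = (s² - 4122*s) + s = s² - 4121*s)
4958802 - u(-1*(-17)) = 4958802 - (-1*(-17))*(-4121 - 1*(-17)) = 4958802 - 17*(-4121 + 17) = 4958802 - 17*(-4104) = 4958802 - 1*(-69768) = 4958802 + 69768 = 5028570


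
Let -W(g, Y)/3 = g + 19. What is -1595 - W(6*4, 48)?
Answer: -1466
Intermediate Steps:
W(g, Y) = -57 - 3*g (W(g, Y) = -3*(g + 19) = -3*(19 + g) = -57 - 3*g)
-1595 - W(6*4, 48) = -1595 - (-57 - 18*4) = -1595 - (-57 - 3*24) = -1595 - (-57 - 72) = -1595 - 1*(-129) = -1595 + 129 = -1466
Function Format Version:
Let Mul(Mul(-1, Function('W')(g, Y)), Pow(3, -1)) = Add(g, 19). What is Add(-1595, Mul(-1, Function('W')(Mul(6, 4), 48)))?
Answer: -1466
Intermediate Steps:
Function('W')(g, Y) = Add(-57, Mul(-3, g)) (Function('W')(g, Y) = Mul(-3, Add(g, 19)) = Mul(-3, Add(19, g)) = Add(-57, Mul(-3, g)))
Add(-1595, Mul(-1, Function('W')(Mul(6, 4), 48))) = Add(-1595, Mul(-1, Add(-57, Mul(-3, Mul(6, 4))))) = Add(-1595, Mul(-1, Add(-57, Mul(-3, 24)))) = Add(-1595, Mul(-1, Add(-57, -72))) = Add(-1595, Mul(-1, -129)) = Add(-1595, 129) = -1466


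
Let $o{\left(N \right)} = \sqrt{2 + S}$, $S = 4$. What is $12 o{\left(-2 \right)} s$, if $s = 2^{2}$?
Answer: $48 \sqrt{6} \approx 117.58$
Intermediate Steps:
$s = 4$
$o{\left(N \right)} = \sqrt{6}$ ($o{\left(N \right)} = \sqrt{2 + 4} = \sqrt{6}$)
$12 o{\left(-2 \right)} s = 12 \sqrt{6} \cdot 4 = 48 \sqrt{6}$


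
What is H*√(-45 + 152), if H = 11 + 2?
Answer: 13*√107 ≈ 134.47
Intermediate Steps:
H = 13
H*√(-45 + 152) = 13*√(-45 + 152) = 13*√107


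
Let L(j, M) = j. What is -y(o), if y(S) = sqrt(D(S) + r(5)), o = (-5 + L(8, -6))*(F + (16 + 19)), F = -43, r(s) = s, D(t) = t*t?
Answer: -sqrt(581) ≈ -24.104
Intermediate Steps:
D(t) = t**2
o = -24 (o = (-5 + 8)*(-43 + (16 + 19)) = 3*(-43 + 35) = 3*(-8) = -24)
y(S) = sqrt(5 + S**2) (y(S) = sqrt(S**2 + 5) = sqrt(5 + S**2))
-y(o) = -sqrt(5 + (-24)**2) = -sqrt(5 + 576) = -sqrt(581)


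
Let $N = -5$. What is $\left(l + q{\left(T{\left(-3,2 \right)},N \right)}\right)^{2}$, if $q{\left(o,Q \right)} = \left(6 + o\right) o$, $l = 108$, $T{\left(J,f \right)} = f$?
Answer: $15376$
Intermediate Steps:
$q{\left(o,Q \right)} = o \left(6 + o\right)$
$\left(l + q{\left(T{\left(-3,2 \right)},N \right)}\right)^{2} = \left(108 + 2 \left(6 + 2\right)\right)^{2} = \left(108 + 2 \cdot 8\right)^{2} = \left(108 + 16\right)^{2} = 124^{2} = 15376$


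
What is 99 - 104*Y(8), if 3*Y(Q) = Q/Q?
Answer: 193/3 ≈ 64.333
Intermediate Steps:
Y(Q) = ⅓ (Y(Q) = (Q/Q)/3 = (⅓)*1 = ⅓)
99 - 104*Y(8) = 99 - 104*⅓ = 99 - 104/3 = 193/3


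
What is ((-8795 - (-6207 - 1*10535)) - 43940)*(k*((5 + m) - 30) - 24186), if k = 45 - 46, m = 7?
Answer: 869878824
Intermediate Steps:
k = -1
((-8795 - (-6207 - 1*10535)) - 43940)*(k*((5 + m) - 30) - 24186) = ((-8795 - (-6207 - 1*10535)) - 43940)*(-((5 + 7) - 30) - 24186) = ((-8795 - (-6207 - 10535)) - 43940)*(-(12 - 30) - 24186) = ((-8795 - 1*(-16742)) - 43940)*(-1*(-18) - 24186) = ((-8795 + 16742) - 43940)*(18 - 24186) = (7947 - 43940)*(-24168) = -35993*(-24168) = 869878824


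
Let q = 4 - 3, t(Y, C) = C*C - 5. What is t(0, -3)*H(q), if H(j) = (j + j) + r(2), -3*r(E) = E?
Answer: 16/3 ≈ 5.3333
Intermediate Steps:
r(E) = -E/3
t(Y, C) = -5 + C**2 (t(Y, C) = C**2 - 5 = -5 + C**2)
q = 1
H(j) = -2/3 + 2*j (H(j) = (j + j) - 1/3*2 = 2*j - 2/3 = -2/3 + 2*j)
t(0, -3)*H(q) = (-5 + (-3)**2)*(-2/3 + 2*1) = (-5 + 9)*(-2/3 + 2) = 4*(4/3) = 16/3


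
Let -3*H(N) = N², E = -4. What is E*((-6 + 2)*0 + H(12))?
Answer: 192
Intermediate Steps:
H(N) = -N²/3
E*((-6 + 2)*0 + H(12)) = -4*((-6 + 2)*0 - ⅓*12²) = -4*(-4*0 - ⅓*144) = -4*(0 - 48) = -4*(-48) = 192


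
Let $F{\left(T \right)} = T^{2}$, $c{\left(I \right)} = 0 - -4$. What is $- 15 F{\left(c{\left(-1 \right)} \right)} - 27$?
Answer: $-267$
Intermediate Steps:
$c{\left(I \right)} = 4$ ($c{\left(I \right)} = 0 + 4 = 4$)
$- 15 F{\left(c{\left(-1 \right)} \right)} - 27 = - 15 \cdot 4^{2} - 27 = \left(-15\right) 16 - 27 = -240 - 27 = -267$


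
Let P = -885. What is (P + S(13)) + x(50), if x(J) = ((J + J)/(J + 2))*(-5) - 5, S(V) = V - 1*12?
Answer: -11682/13 ≈ -898.62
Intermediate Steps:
S(V) = -12 + V (S(V) = V - 12 = -12 + V)
x(J) = -5 - 10*J/(2 + J) (x(J) = ((2*J)/(2 + J))*(-5) - 5 = (2*J/(2 + J))*(-5) - 5 = -10*J/(2 + J) - 5 = -5 - 10*J/(2 + J))
(P + S(13)) + x(50) = (-885 + (-12 + 13)) + 5*(-2 - 3*50)/(2 + 50) = (-885 + 1) + 5*(-2 - 150)/52 = -884 + 5*(1/52)*(-152) = -884 - 190/13 = -11682/13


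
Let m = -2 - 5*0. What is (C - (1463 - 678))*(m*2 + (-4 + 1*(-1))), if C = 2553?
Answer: -15912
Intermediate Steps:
m = -2 (m = -2 + 0 = -2)
(C - (1463 - 678))*(m*2 + (-4 + 1*(-1))) = (2553 - (1463 - 678))*(-2*2 + (-4 + 1*(-1))) = (2553 - 1*785)*(-4 + (-4 - 1)) = (2553 - 785)*(-4 - 5) = 1768*(-9) = -15912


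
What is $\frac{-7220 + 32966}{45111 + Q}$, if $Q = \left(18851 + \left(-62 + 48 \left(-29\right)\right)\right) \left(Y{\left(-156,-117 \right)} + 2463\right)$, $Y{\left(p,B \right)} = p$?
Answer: $\frac{4291}{6696665} \approx 0.00064077$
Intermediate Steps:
$Q = 40134879$ ($Q = \left(18851 + \left(-62 + 48 \left(-29\right)\right)\right) \left(-156 + 2463\right) = \left(18851 - 1454\right) 2307 = 17397 \cdot 2307 = 40134879$)
$\frac{-7220 + 32966}{45111 + Q} = \frac{-7220 + 32966}{45111 + 40134879} = \frac{25746}{40179990} = 25746 \cdot \frac{1}{40179990} = \frac{4291}{6696665}$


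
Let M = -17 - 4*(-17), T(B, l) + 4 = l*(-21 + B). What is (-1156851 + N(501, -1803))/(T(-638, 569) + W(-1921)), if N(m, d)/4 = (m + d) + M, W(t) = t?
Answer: 387285/125632 ≈ 3.0827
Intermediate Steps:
T(B, l) = -4 + l*(-21 + B)
M = 51 (M = -17 + 68 = 51)
N(m, d) = 204 + 4*d + 4*m (N(m, d) = 4*((m + d) + 51) = 4*((d + m) + 51) = 4*(51 + d + m) = 204 + 4*d + 4*m)
(-1156851 + N(501, -1803))/(T(-638, 569) + W(-1921)) = (-1156851 + (204 + 4*(-1803) + 4*501))/((-4 - 21*569 - 638*569) - 1921) = (-1156851 + (204 - 7212 + 2004))/((-4 - 11949 - 363022) - 1921) = (-1156851 - 5004)/(-374975 - 1921) = -1161855/(-376896) = -1161855*(-1/376896) = 387285/125632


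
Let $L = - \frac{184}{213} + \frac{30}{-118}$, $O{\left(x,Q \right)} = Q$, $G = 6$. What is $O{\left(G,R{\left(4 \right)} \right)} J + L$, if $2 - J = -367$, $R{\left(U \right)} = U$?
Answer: $\frac{18534841}{12567} \approx 1474.9$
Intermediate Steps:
$J = 369$ ($J = 2 - -367 = 2 + 367 = 369$)
$L = - \frac{14051}{12567}$ ($L = \left(-184\right) \frac{1}{213} + 30 \left(- \frac{1}{118}\right) = - \frac{184}{213} - \frac{15}{59} = - \frac{14051}{12567} \approx -1.1181$)
$O{\left(G,R{\left(4 \right)} \right)} J + L = 4 \cdot 369 - \frac{14051}{12567} = 1476 - \frac{14051}{12567} = \frac{18534841}{12567}$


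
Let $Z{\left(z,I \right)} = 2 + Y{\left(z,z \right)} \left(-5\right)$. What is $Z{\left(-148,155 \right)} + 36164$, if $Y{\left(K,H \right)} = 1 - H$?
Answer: $35421$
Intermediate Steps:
$Z{\left(z,I \right)} = -3 + 5 z$ ($Z{\left(z,I \right)} = 2 + \left(1 - z\right) \left(-5\right) = 2 + \left(-5 + 5 z\right) = -3 + 5 z$)
$Z{\left(-148,155 \right)} + 36164 = \left(-3 + 5 \left(-148\right)\right) + 36164 = \left(-3 - 740\right) + 36164 = -743 + 36164 = 35421$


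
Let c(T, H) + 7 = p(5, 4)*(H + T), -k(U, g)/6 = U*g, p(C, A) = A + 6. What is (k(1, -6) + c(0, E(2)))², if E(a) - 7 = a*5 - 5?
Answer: 22201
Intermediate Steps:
p(C, A) = 6 + A
k(U, g) = -6*U*g
E(a) = 2 + 5*a (E(a) = 7 + (a*5 - 5) = 7 + (5*a - 5) = 7 + (-5 + 5*a) = 2 + 5*a)
c(T, H) = -7 + 10*H + 10*T (c(T, H) = -7 + (6 + 4)*(H + T) = -7 + 10*(H + T) = -7 + (10*H + 10*T) = -7 + 10*H + 10*T)
(k(1, -6) + c(0, E(2)))² = (-6*1*(-6) + (-7 + 10*(2 + 5*2) + 10*0))² = (36 + (-7 + 10*(2 + 10) + 0))² = (36 + (-7 + 10*12 + 0))² = (36 + (-7 + 120 + 0))² = (36 + 113)² = 149² = 22201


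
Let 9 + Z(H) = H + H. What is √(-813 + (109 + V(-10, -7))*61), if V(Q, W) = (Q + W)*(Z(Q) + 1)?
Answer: 2*√8718 ≈ 186.74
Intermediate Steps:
Z(H) = -9 + 2*H (Z(H) = -9 + (H + H) = -9 + 2*H)
V(Q, W) = (-8 + 2*Q)*(Q + W) (V(Q, W) = (Q + W)*((-9 + 2*Q) + 1) = (Q + W)*(-8 + 2*Q) = (-8 + 2*Q)*(Q + W))
√(-813 + (109 + V(-10, -7))*61) = √(-813 + (109 + (-8*(-10) - 8*(-7) + 2*(-10)² + 2*(-10)*(-7)))*61) = √(-813 + (109 + (80 + 56 + 2*100 + 140))*61) = √(-813 + (109 + (80 + 56 + 200 + 140))*61) = √(-813 + (109 + 476)*61) = √(-813 + 585*61) = √(-813 + 35685) = √34872 = 2*√8718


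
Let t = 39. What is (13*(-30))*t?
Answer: -15210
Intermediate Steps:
(13*(-30))*t = (13*(-30))*39 = -390*39 = -15210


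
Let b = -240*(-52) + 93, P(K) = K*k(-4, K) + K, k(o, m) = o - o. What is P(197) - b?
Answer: -12376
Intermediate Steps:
k(o, m) = 0
P(K) = K (P(K) = K*0 + K = 0 + K = K)
b = 12573 (b = 12480 + 93 = 12573)
P(197) - b = 197 - 1*12573 = 197 - 12573 = -12376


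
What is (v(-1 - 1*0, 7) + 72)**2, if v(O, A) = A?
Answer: 6241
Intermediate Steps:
(v(-1 - 1*0, 7) + 72)**2 = (7 + 72)**2 = 79**2 = 6241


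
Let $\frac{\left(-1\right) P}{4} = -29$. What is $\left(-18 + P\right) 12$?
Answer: $1176$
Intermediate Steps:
$P = 116$ ($P = \left(-4\right) \left(-29\right) = 116$)
$\left(-18 + P\right) 12 = \left(-18 + 116\right) 12 = 98 \cdot 12 = 1176$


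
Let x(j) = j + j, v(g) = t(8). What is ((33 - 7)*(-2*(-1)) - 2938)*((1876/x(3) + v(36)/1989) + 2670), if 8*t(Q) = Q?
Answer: -439006850/51 ≈ -8.6080e+6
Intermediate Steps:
t(Q) = Q/8
v(g) = 1 (v(g) = (⅛)*8 = 1)
x(j) = 2*j
((33 - 7)*(-2*(-1)) - 2938)*((1876/x(3) + v(36)/1989) + 2670) = ((33 - 7)*(-2*(-1)) - 2938)*((1876/((2*3)) + 1/1989) + 2670) = (26*2 - 2938)*((1876/6 + 1*(1/1989)) + 2670) = (52 - 2938)*((1876*(⅙) + 1/1989) + 2670) = -2886*((938/3 + 1/1989) + 2670) = -2886*(621895/1989 + 2670) = -2886*5932525/1989 = -439006850/51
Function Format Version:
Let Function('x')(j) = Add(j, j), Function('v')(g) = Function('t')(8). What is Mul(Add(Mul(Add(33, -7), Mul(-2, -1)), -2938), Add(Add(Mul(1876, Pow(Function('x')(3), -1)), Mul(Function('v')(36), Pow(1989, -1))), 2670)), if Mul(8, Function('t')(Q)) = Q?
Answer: Rational(-439006850, 51) ≈ -8.6080e+6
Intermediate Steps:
Function('t')(Q) = Mul(Rational(1, 8), Q)
Function('v')(g) = 1 (Function('v')(g) = Mul(Rational(1, 8), 8) = 1)
Function('x')(j) = Mul(2, j)
Mul(Add(Mul(Add(33, -7), Mul(-2, -1)), -2938), Add(Add(Mul(1876, Pow(Function('x')(3), -1)), Mul(Function('v')(36), Pow(1989, -1))), 2670)) = Mul(Add(Mul(Add(33, -7), Mul(-2, -1)), -2938), Add(Add(Mul(1876, Pow(Mul(2, 3), -1)), Mul(1, Pow(1989, -1))), 2670)) = Mul(Add(Mul(26, 2), -2938), Add(Add(Mul(1876, Pow(6, -1)), Mul(1, Rational(1, 1989))), 2670)) = Mul(Add(52, -2938), Add(Add(Mul(1876, Rational(1, 6)), Rational(1, 1989)), 2670)) = Mul(-2886, Add(Add(Rational(938, 3), Rational(1, 1989)), 2670)) = Mul(-2886, Add(Rational(621895, 1989), 2670)) = Mul(-2886, Rational(5932525, 1989)) = Rational(-439006850, 51)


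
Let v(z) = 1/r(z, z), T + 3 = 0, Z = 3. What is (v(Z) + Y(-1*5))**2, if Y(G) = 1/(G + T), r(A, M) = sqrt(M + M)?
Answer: 35/192 - sqrt(6)/24 ≈ 0.080230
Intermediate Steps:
T = -3 (T = -3 + 0 = -3)
r(A, M) = sqrt(2)*sqrt(M) (r(A, M) = sqrt(2*M) = sqrt(2)*sqrt(M))
v(z) = sqrt(2)/(2*sqrt(z)) (v(z) = 1/(sqrt(2)*sqrt(z)) = sqrt(2)/(2*sqrt(z)))
Y(G) = 1/(-3 + G) (Y(G) = 1/(G - 3) = 1/(-3 + G))
(v(Z) + Y(-1*5))**2 = (sqrt(2)/(2*sqrt(3)) + 1/(-3 - 1*5))**2 = (sqrt(2)*(sqrt(3)/3)/2 + 1/(-3 - 5))**2 = (sqrt(6)/6 + 1/(-8))**2 = (sqrt(6)/6 - 1/8)**2 = (-1/8 + sqrt(6)/6)**2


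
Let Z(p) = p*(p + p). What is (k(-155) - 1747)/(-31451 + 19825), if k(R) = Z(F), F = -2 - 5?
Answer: 1649/11626 ≈ 0.14184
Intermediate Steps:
F = -7
Z(p) = 2*p² (Z(p) = p*(2*p) = 2*p²)
k(R) = 98 (k(R) = 2*(-7)² = 2*49 = 98)
(k(-155) - 1747)/(-31451 + 19825) = (98 - 1747)/(-31451 + 19825) = -1649/(-11626) = -1649*(-1/11626) = 1649/11626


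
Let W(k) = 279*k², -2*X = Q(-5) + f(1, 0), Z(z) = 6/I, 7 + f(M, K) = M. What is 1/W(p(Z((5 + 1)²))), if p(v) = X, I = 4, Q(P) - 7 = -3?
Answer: 1/279 ≈ 0.0035842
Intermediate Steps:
f(M, K) = -7 + M
Q(P) = 4 (Q(P) = 7 - 3 = 4)
Z(z) = 3/2 (Z(z) = 6/4 = 6*(¼) = 3/2)
X = 1 (X = -(4 + (-7 + 1))/2 = -(4 - 6)/2 = -½*(-2) = 1)
p(v) = 1
1/W(p(Z((5 + 1)²))) = 1/(279*1²) = 1/(279*1) = 1/279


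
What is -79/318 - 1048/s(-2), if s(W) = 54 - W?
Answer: -42211/2226 ≈ -18.963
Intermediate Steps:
-79/318 - 1048/s(-2) = -79/318 - 1048/(54 - 1*(-2)) = -79*1/318 - 1048/(54 + 2) = -79/318 - 1048/56 = -79/318 - 1048*1/56 = -79/318 - 131/7 = -42211/2226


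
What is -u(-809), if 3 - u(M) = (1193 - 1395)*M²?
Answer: -132205165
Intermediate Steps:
u(M) = 3 + 202*M² (u(M) = 3 - (1193 - 1395)*M² = 3 - (-202)*M² = 3 + 202*M²)
-u(-809) = -(3 + 202*(-809)²) = -(3 + 202*654481) = -(3 + 132205162) = -1*132205165 = -132205165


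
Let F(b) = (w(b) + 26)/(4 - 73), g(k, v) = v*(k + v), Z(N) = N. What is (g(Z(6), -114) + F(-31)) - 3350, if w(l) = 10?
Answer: 206114/23 ≈ 8961.5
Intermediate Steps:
F(b) = -12/23 (F(b) = (10 + 26)/(4 - 73) = 36/(-69) = 36*(-1/69) = -12/23)
(g(Z(6), -114) + F(-31)) - 3350 = (-114*(6 - 114) - 12/23) - 3350 = (-114*(-108) - 12/23) - 3350 = (12312 - 12/23) - 3350 = 283164/23 - 3350 = 206114/23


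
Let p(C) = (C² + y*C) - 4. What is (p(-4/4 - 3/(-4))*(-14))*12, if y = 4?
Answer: 1659/2 ≈ 829.50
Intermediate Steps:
p(C) = -4 + C² + 4*C (p(C) = (C² + 4*C) - 4 = -4 + C² + 4*C)
(p(-4/4 - 3/(-4))*(-14))*12 = ((-4 + (-4/4 - 3/(-4))² + 4*(-4/4 - 3/(-4)))*(-14))*12 = ((-4 + (-4*¼ - 3*(-¼))² + 4*(-4*¼ - 3*(-¼)))*(-14))*12 = ((-4 + (-1 + ¾)² + 4*(-1 + ¾))*(-14))*12 = ((-4 + (-¼)² + 4*(-¼))*(-14))*12 = ((-4 + 1/16 - 1)*(-14))*12 = -79/16*(-14)*12 = (553/8)*12 = 1659/2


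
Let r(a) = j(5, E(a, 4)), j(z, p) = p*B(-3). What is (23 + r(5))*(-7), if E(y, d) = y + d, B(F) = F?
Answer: 28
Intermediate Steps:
E(y, d) = d + y
j(z, p) = -3*p (j(z, p) = p*(-3) = -3*p)
r(a) = -12 - 3*a (r(a) = -3*(4 + a) = -12 - 3*a)
(23 + r(5))*(-7) = (23 + (-12 - 3*5))*(-7) = (23 + (-12 - 15))*(-7) = (23 - 27)*(-7) = -4*(-7) = 28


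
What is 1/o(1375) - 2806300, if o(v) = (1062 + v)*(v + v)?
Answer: -18807121024999/6701750 ≈ -2.8063e+6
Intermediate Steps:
o(v) = 2*v*(1062 + v) (o(v) = (1062 + v)*(2*v) = 2*v*(1062 + v))
1/o(1375) - 2806300 = 1/(2*1375*(1062 + 1375)) - 2806300 = 1/(2*1375*2437) - 2806300 = 1/6701750 - 2806300 = -18807121024999/6701750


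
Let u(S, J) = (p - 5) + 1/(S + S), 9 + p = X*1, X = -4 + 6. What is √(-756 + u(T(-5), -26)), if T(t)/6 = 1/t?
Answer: I*√27663/6 ≈ 27.72*I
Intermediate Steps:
X = 2
T(t) = 6/t
p = -7 (p = -9 + 2*1 = -9 + 2 = -7)
u(S, J) = -12 + 1/(2*S) (u(S, J) = (-7 - 5) + 1/(S + S) = -12 + 1/(2*S))
√(-756 + u(T(-5), -26)) = √(-756 + (-12 + 1/(2*((6/(-5)))))) = √(-756 + (-12 + 1/(2*((6*(-⅕)))))) = √(-756 + (-12 + 1/(2*(-6/5)))) = √(-756 + (-12 + (½)*(-⅚))) = √(-756 + (-12 - 5/12)) = √(-756 - 149/12) = √(-9221/12) = I*√27663/6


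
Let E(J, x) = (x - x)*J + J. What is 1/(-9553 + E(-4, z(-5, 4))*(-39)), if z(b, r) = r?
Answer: -1/9397 ≈ -0.00010642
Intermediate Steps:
E(J, x) = J (E(J, x) = 0*J + J = 0 + J = J)
1/(-9553 + E(-4, z(-5, 4))*(-39)) = 1/(-9553 - 4*(-39)) = 1/(-9553 + 156) = 1/(-9397) = -1/9397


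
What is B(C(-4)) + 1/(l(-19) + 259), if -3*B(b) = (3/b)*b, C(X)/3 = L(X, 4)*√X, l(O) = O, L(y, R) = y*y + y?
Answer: -239/240 ≈ -0.99583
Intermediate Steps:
L(y, R) = y + y² (L(y, R) = y² + y = y + y²)
C(X) = 3*X^(3/2)*(1 + X) (C(X) = 3*((X*(1 + X))*√X) = 3*(X^(3/2)*(1 + X)) = 3*X^(3/2)*(1 + X))
B(b) = -1 (B(b) = -3/b*b/3 = -⅓*3 = -1)
B(C(-4)) + 1/(l(-19) + 259) = -1 + 1/(-19 + 259) = -1 + 1/240 = -239/240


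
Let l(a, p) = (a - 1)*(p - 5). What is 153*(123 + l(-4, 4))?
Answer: 19584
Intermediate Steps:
l(a, p) = (-1 + a)*(-5 + p)
153*(123 + l(-4, 4)) = 153*(123 + (5 - 1*4 - 5*(-4) - 4*4)) = 153*(123 + (5 - 4 + 20 - 16)) = 153*(123 + 5) = 153*128 = 19584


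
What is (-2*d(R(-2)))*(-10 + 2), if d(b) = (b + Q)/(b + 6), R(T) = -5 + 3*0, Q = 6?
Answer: 16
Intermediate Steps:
R(T) = -5 (R(T) = -5 + 0 = -5)
d(b) = 1 (d(b) = (b + 6)/(b + 6) = (6 + b)/(6 + b) = 1)
(-2*d(R(-2)))*(-10 + 2) = (-2*1)*(-10 + 2) = -2*(-8) = 16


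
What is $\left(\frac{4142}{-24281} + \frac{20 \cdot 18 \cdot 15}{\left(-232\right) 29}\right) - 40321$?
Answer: $- \frac{823387636138}{20420321} \approx -40322.0$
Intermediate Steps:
$\left(\frac{4142}{-24281} + \frac{20 \cdot 18 \cdot 15}{\left(-232\right) 29}\right) - 40321 = \left(4142 \left(- \frac{1}{24281}\right) + \frac{360 \cdot 15}{-6728}\right) - 40321 = \left(- \frac{4142}{24281} + 5400 \left(- \frac{1}{6728}\right)\right) - 40321 = \left(- \frac{4142}{24281} - \frac{675}{841}\right) - 40321 = - \frac{19873097}{20420321} - 40321 = - \frac{823387636138}{20420321}$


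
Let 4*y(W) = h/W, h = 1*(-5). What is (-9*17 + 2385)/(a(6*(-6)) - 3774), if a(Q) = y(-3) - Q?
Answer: -26784/44851 ≈ -0.59718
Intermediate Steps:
h = -5
y(W) = -5/(4*W) (y(W) = (-5/W)/4 = -5/(4*W))
a(Q) = 5/12 - Q (a(Q) = -5/4/(-3) - Q = -5/4*(-1/3) - Q = 5/12 - Q)
(-9*17 + 2385)/(a(6*(-6)) - 3774) = (-9*17 + 2385)/((5/12 - 6*(-6)) - 3774) = (-153 + 2385)/((5/12 - 1*(-36)) - 3774) = 2232/((5/12 + 36) - 3774) = 2232/(437/12 - 3774) = 2232/(-44851/12) = 2232*(-12/44851) = -26784/44851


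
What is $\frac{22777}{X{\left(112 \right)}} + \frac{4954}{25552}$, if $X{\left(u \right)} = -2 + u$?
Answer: $\frac{145635711}{702680} \approx 207.26$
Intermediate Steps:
$\frac{22777}{X{\left(112 \right)}} + \frac{4954}{25552} = \frac{22777}{-2 + 112} + \frac{4954}{25552} = \frac{22777}{110} + 4954 \cdot \frac{1}{25552} = 22777 \cdot \frac{1}{110} + \frac{2477}{12776} = \frac{22777}{110} + \frac{2477}{12776} = \frac{145635711}{702680}$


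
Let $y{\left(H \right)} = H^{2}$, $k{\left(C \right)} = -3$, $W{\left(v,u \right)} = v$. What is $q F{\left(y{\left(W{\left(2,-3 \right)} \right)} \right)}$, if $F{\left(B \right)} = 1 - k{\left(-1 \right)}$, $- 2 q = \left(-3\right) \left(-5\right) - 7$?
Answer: $-16$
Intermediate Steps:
$q = -4$ ($q = - \frac{\left(-3\right) \left(-5\right) - 7}{2} = - \frac{15 - 7}{2} = \left(- \frac{1}{2}\right) 8 = -4$)
$F{\left(B \right)} = 4$ ($F{\left(B \right)} = 1 - -3 = 1 + 3 = 4$)
$q F{\left(y{\left(W{\left(2,-3 \right)} \right)} \right)} = \left(-4\right) 4 = -16$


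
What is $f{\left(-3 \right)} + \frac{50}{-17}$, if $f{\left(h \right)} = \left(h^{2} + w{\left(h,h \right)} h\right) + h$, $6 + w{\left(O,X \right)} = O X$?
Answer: $- \frac{101}{17} \approx -5.9412$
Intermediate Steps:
$w{\left(O,X \right)} = -6 + O X$
$f{\left(h \right)} = h + h^{2} + h \left(-6 + h^{2}\right)$ ($f{\left(h \right)} = \left(h^{2} + \left(-6 + h h\right) h\right) + h = \left(h^{2} + \left(-6 + h^{2}\right) h\right) + h = \left(h^{2} + h \left(-6 + h^{2}\right)\right) + h = h + h^{2} + h \left(-6 + h^{2}\right)$)
$f{\left(-3 \right)} + \frac{50}{-17} = - 3 \left(-5 - 3 + \left(-3\right)^{2}\right) + \frac{50}{-17} = - 3 \left(-5 - 3 + 9\right) + 50 \left(- \frac{1}{17}\right) = \left(-3\right) 1 - \frac{50}{17} = -3 - \frac{50}{17} = - \frac{101}{17}$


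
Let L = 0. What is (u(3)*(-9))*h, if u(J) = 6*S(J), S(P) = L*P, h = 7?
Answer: 0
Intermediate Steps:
S(P) = 0 (S(P) = 0*P = 0)
u(J) = 0 (u(J) = 6*0 = 0)
(u(3)*(-9))*h = (0*(-9))*7 = 0*7 = 0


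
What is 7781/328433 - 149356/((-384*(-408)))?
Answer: -11958593579/12864063744 ≈ -0.92961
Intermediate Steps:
7781/328433 - 149356/((-384*(-408))) = 7781*(1/328433) - 149356/156672 = 7781/328433 - 149356*1/156672 = 7781/328433 - 37339/39168 = -11958593579/12864063744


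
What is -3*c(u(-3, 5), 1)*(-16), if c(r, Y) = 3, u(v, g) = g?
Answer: 144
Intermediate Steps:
-3*c(u(-3, 5), 1)*(-16) = -3*3*(-16) = -9*(-16) = 144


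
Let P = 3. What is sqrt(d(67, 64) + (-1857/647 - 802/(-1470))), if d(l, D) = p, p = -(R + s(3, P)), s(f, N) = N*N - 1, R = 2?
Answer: I*sqrt(56880015090)/67935 ≈ 3.5106*I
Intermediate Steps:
s(f, N) = -1 + N**2 (s(f, N) = N**2 - 1 = -1 + N**2)
p = -10 (p = -(2 + (-1 + 3**2)) = -(2 + (-1 + 9)) = -(2 + 8) = -1*10 = -10)
d(l, D) = -10
sqrt(d(67, 64) + (-1857/647 - 802/(-1470))) = sqrt(-10 + (-1857/647 - 802/(-1470))) = sqrt(-10 + (-1857*1/647 - 802*(-1/1470))) = sqrt(-10 + (-1857/647 + 401/735)) = sqrt(-10 - 1105448/475545) = sqrt(-5860898/475545) = I*sqrt(56880015090)/67935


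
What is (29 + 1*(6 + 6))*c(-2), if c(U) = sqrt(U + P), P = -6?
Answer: 82*I*sqrt(2) ≈ 115.97*I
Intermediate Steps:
c(U) = sqrt(-6 + U) (c(U) = sqrt(U - 6) = sqrt(-6 + U))
(29 + 1*(6 + 6))*c(-2) = (29 + 1*(6 + 6))*sqrt(-6 - 2) = (29 + 1*12)*sqrt(-8) = (29 + 12)*(2*I*sqrt(2)) = 41*(2*I*sqrt(2)) = 82*I*sqrt(2)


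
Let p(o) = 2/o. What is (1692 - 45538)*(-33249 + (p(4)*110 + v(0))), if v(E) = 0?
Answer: 1455424124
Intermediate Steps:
(1692 - 45538)*(-33249 + (p(4)*110 + v(0))) = (1692 - 45538)*(-33249 + ((2/4)*110 + 0)) = -43846*(-33249 + ((2*(1/4))*110 + 0)) = -43846*(-33249 + ((1/2)*110 + 0)) = -43846*(-33249 + (55 + 0)) = -43846*(-33249 + 55) = -43846*(-33194) = 1455424124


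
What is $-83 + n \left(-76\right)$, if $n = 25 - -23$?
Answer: $-3731$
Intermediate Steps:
$n = 48$ ($n = 25 + 23 = 48$)
$-83 + n \left(-76\right) = -83 + 48 \left(-76\right) = -83 - 3648 = -3731$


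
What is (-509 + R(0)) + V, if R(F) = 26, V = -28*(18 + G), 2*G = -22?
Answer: -679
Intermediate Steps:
G = -11 (G = (½)*(-22) = -11)
V = -196 (V = -28*(18 - 11) = -28*7 = -196)
(-509 + R(0)) + V = (-509 + 26) - 196 = -483 - 196 = -679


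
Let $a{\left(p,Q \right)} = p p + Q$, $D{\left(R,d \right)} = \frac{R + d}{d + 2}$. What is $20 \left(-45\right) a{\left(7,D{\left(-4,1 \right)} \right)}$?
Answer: $-43200$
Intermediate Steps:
$D{\left(R,d \right)} = \frac{R + d}{2 + d}$
$a{\left(p,Q \right)} = Q + p^{2}$ ($a{\left(p,Q \right)} = p^{2} + Q = Q + p^{2}$)
$20 \left(-45\right) a{\left(7,D{\left(-4,1 \right)} \right)} = 20 \left(-45\right) \left(\frac{-4 + 1}{2 + 1} + 7^{2}\right) = - 900 \left(\frac{1}{3} \left(-3\right) + 49\right) = - 900 \left(-1 + 49\right) = \left(-900\right) 48 = -43200$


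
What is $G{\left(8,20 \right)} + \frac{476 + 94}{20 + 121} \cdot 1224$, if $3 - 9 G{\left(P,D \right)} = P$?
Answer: $\frac{2092805}{423} \approx 4947.5$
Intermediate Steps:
$G{\left(P,D \right)} = \frac{1}{3} - \frac{P}{9}$
$G{\left(8,20 \right)} + \frac{476 + 94}{20 + 121} \cdot 1224 = \left(\frac{1}{3} - \frac{8}{9}\right) + \frac{476 + 94}{20 + 121} \cdot 1224 = \left(\frac{1}{3} - \frac{8}{9}\right) + \frac{570}{141} \cdot 1224 = - \frac{5}{9} + 570 \cdot \frac{1}{141} \cdot 1224 = - \frac{5}{9} + \frac{190}{47} \cdot 1224 = - \frac{5}{9} + \frac{232560}{47} = \frac{2092805}{423}$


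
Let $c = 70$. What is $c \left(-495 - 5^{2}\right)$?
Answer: $-36400$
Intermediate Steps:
$c \left(-495 - 5^{2}\right) = 70 \left(-495 - 5^{2}\right) = 70 \left(-495 - 25\right) = 70 \left(-520\right) = -36400$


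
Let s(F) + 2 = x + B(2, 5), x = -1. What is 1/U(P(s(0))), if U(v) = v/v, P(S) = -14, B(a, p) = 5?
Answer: 1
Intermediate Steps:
s(F) = 2 (s(F) = -2 + (-1 + 5) = -2 + 4 = 2)
U(v) = 1
1/U(P(s(0))) = 1/1 = 1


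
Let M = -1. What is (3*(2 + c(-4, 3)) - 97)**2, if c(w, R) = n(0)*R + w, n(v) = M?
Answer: 12544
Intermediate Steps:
n(v) = -1
c(w, R) = w - R (c(w, R) = -R + w = w - R)
(3*(2 + c(-4, 3)) - 97)**2 = (3*(2 + (-4 - 1*3)) - 97)**2 = (3*(2 + (-4 - 3)) - 97)**2 = (3*(2 - 7) - 97)**2 = (3*(-5) - 97)**2 = (-15 - 97)**2 = (-112)**2 = 12544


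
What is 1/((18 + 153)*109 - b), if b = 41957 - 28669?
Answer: 1/5351 ≈ 0.00018688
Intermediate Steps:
b = 13288
1/((18 + 153)*109 - b) = 1/((18 + 153)*109 - 1*13288) = 1/(171*109 - 13288) = 1/(18639 - 13288) = 1/5351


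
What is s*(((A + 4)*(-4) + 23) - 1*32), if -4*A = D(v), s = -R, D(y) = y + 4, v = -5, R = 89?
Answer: 2314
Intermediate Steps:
D(y) = 4 + y
s = -89 (s = -1*89 = -89)
A = 1/4 (A = -(4 - 5)/4 = -1/4*(-1) = 1/4 ≈ 0.25000)
s*(((A + 4)*(-4) + 23) - 1*32) = -89*(((1/4 + 4)*(-4) + 23) - 1*32) = -89*(((17/4)*(-4) + 23) - 32) = -89*((-17 + 23) - 32) = -89*(6 - 32) = -89*(-26) = 2314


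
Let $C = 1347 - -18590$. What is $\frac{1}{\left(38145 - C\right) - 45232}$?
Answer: $- \frac{1}{27024} \approx -3.7004 \cdot 10^{-5}$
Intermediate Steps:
$C = 19937$ ($C = 1347 + 18590 = 19937$)
$\frac{1}{\left(38145 - C\right) - 45232} = \frac{1}{\left(38145 - 19937\right) - 45232} = \frac{1}{18208 - 45232} = \frac{1}{-27024} = - \frac{1}{27024}$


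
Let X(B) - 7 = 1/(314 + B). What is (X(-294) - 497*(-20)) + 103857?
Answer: 2276081/20 ≈ 1.1380e+5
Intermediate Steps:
X(B) = 7 + 1/(314 + B)
(X(-294) - 497*(-20)) + 103857 = ((2199 + 7*(-294))/(314 - 294) - 497*(-20)) + 103857 = ((2199 - 2058)/20 + 9940) + 103857 = ((1/20)*141 + 9940) + 103857 = (141/20 + 9940) + 103857 = 198941/20 + 103857 = 2276081/20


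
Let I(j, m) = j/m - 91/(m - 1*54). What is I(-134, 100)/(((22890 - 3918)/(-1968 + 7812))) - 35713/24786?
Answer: -1088173481/441810450 ≈ -2.4630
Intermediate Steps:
I(j, m) = -91/(-54 + m) + j/m (I(j, m) = j/m - 91/(m - 54) = j/m - 91/(-54 + m) = -91/(-54 + m) + j/m)
I(-134, 100)/(((22890 - 3918)/(-1968 + 7812))) - 35713/24786 = ((-91*100 - 54*(-134) - 134*100)/(100*(-54 + 100)))/(((22890 - 3918)/(-1968 + 7812))) - 35713/24786 = ((1/100)*(-9100 + 7236 - 13400)/46)/((18972/5844)) - 35713*1/24786 = ((1/100)*(1/46)*(-15264))/((18972*(1/5844))) - 35713/24786 = -1908/(575*1581/487) - 35713/24786 = -1908/575*487/1581 - 35713/24786 = -309732/303025 - 35713/24786 = -1088173481/441810450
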